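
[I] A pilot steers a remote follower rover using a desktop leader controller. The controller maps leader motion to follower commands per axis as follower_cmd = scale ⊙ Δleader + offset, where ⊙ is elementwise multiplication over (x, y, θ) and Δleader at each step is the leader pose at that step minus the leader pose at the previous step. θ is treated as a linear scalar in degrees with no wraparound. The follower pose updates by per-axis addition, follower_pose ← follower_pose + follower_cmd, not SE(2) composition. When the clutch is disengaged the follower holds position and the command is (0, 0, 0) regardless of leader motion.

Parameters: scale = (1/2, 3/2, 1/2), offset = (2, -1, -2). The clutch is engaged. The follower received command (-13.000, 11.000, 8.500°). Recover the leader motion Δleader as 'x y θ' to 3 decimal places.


-30.000 8.000 21.000

axis x: (-13.000 − 2) / (1/2) = -30.000
axis y: (11.000 − -1) / (3/2) = 8.000
axis θ: (8.500 − -2) / (1/2) = 21.000


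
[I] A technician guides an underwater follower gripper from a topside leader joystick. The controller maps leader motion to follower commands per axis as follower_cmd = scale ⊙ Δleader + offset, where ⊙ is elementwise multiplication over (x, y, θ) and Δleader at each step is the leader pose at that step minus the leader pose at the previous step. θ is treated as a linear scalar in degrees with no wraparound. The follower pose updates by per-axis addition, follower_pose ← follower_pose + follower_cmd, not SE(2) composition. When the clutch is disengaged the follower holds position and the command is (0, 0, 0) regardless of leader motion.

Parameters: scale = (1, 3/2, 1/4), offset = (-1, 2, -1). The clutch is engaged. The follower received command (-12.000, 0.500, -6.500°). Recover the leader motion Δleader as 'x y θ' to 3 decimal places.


-11.000 -1.000 -22.000

axis x: (-12.000 − -1) / (1) = -11.000
axis y: (0.500 − 2) / (3/2) = -1.000
axis θ: (-6.500 − -1) / (1/4) = -22.000


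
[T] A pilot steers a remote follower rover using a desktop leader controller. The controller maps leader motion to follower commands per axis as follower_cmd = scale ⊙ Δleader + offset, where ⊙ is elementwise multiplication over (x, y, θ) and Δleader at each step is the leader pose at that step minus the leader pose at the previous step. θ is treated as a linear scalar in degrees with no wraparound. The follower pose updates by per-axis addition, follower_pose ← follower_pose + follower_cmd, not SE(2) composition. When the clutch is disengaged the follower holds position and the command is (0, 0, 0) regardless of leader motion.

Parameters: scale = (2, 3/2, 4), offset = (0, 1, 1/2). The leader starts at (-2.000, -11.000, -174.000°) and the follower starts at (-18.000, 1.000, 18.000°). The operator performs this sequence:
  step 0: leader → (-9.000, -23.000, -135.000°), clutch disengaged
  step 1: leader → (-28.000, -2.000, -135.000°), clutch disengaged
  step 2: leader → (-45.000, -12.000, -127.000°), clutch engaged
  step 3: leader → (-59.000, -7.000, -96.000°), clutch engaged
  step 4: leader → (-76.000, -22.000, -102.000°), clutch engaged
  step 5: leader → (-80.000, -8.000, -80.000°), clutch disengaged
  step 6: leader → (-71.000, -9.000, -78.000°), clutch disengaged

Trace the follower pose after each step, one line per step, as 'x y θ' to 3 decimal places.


-18.000 1.000 18.000
-18.000 1.000 18.000
-52.000 -13.000 50.500
-80.000 -4.500 175.000
-114.000 -26.000 151.500
-114.000 -26.000 151.500
-114.000 -26.000 151.500

step 0: Δleader=(-7.000, -12.000, 39.000°), disengaged; cmd=(0,0,0) → follower holds at (-18.000, 1.000, 18.000°)
step 1: Δleader=(-19.000, 21.000, 0.000°), disengaged; cmd=(0,0,0) → follower holds at (-18.000, 1.000, 18.000°)
step 2: Δleader=(-17.000, -10.000, 8.000°), engaged; cmd=(-34.000, -14.000, 32.500°) → follower=(-52.000, -13.000, 50.500°)
step 3: Δleader=(-14.000, 5.000, 31.000°), engaged; cmd=(-28.000, 8.500, 124.500°) → follower=(-80.000, -4.500, 175.000°)
step 4: Δleader=(-17.000, -15.000, -6.000°), engaged; cmd=(-34.000, -21.500, -23.500°) → follower=(-114.000, -26.000, 151.500°)
step 5: Δleader=(-4.000, 14.000, 22.000°), disengaged; cmd=(0,0,0) → follower holds at (-114.000, -26.000, 151.500°)
step 6: Δleader=(9.000, -1.000, 2.000°), disengaged; cmd=(0,0,0) → follower holds at (-114.000, -26.000, 151.500°)


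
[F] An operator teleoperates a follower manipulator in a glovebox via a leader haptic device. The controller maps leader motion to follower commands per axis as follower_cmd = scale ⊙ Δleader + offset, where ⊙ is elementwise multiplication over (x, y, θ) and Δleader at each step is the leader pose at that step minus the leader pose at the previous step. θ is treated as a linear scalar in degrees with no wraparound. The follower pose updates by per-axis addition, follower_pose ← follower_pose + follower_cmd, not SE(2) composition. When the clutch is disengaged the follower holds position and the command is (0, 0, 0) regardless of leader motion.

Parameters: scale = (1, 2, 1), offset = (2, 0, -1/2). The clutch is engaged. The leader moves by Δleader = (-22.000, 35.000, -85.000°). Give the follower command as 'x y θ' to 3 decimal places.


axis x: 1·-22.000 + 2 = -20.000
axis y: 2·35.000 + 0 = 70.000
axis θ: 1·-85.000 + -1/2 = -85.500

-20.000 70.000 -85.500


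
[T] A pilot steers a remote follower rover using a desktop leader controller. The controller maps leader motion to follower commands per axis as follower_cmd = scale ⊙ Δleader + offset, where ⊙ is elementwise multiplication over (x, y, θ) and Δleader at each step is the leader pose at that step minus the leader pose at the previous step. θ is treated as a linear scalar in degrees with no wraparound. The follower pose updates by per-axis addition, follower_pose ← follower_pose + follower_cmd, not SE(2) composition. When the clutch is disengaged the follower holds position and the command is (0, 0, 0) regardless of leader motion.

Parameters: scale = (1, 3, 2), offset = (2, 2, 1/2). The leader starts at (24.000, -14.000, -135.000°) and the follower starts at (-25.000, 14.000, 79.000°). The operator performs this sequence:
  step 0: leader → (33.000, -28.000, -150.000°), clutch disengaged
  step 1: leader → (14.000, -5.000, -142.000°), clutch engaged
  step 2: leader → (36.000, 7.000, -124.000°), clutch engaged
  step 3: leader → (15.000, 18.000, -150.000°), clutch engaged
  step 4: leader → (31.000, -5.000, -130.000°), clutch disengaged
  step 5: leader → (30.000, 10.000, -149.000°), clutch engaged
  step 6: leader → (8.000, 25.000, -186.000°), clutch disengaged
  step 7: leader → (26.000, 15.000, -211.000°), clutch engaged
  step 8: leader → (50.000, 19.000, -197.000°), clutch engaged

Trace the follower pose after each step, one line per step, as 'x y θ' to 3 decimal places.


step 0: Δleader=(9.000, -14.000, -15.000°), disengaged; cmd=(0,0,0) → follower holds at (-25.000, 14.000, 79.000°)
step 1: Δleader=(-19.000, 23.000, 8.000°), engaged; cmd=(-17.000, 71.000, 16.500°) → follower=(-42.000, 85.000, 95.500°)
step 2: Δleader=(22.000, 12.000, 18.000°), engaged; cmd=(24.000, 38.000, 36.500°) → follower=(-18.000, 123.000, 132.000°)
step 3: Δleader=(-21.000, 11.000, -26.000°), engaged; cmd=(-19.000, 35.000, -51.500°) → follower=(-37.000, 158.000, 80.500°)
step 4: Δleader=(16.000, -23.000, 20.000°), disengaged; cmd=(0,0,0) → follower holds at (-37.000, 158.000, 80.500°)
step 5: Δleader=(-1.000, 15.000, -19.000°), engaged; cmd=(1.000, 47.000, -37.500°) → follower=(-36.000, 205.000, 43.000°)
step 6: Δleader=(-22.000, 15.000, -37.000°), disengaged; cmd=(0,0,0) → follower holds at (-36.000, 205.000, 43.000°)
step 7: Δleader=(18.000, -10.000, -25.000°), engaged; cmd=(20.000, -28.000, -49.500°) → follower=(-16.000, 177.000, -6.500°)
step 8: Δleader=(24.000, 4.000, 14.000°), engaged; cmd=(26.000, 14.000, 28.500°) → follower=(10.000, 191.000, 22.000°)

-25.000 14.000 79.000
-42.000 85.000 95.500
-18.000 123.000 132.000
-37.000 158.000 80.500
-37.000 158.000 80.500
-36.000 205.000 43.000
-36.000 205.000 43.000
-16.000 177.000 -6.500
10.000 191.000 22.000


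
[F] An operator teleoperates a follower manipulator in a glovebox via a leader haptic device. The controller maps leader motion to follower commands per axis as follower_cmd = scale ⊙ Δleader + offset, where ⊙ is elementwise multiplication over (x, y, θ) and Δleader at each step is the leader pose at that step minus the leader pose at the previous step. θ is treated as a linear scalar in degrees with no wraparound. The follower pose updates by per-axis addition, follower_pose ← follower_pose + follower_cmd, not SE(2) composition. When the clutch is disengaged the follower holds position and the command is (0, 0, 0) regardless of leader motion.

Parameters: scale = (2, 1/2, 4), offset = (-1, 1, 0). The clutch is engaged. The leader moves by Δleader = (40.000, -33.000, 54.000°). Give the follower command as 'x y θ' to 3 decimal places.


79.000 -15.500 216.000

axis x: 2·40.000 + -1 = 79.000
axis y: 1/2·-33.000 + 1 = -15.500
axis θ: 4·54.000 + 0 = 216.000


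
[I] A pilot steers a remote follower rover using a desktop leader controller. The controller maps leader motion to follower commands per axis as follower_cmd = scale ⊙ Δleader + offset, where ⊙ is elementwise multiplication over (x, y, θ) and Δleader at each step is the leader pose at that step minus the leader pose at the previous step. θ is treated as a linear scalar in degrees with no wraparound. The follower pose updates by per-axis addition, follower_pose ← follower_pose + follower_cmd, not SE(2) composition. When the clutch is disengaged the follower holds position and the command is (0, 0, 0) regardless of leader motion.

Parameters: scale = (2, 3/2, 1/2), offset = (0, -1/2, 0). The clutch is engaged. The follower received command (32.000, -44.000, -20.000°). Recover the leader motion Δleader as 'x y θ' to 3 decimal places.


16.000 -29.000 -40.000

axis x: (32.000 − 0) / (2) = 16.000
axis y: (-44.000 − -1/2) / (3/2) = -29.000
axis θ: (-20.000 − 0) / (1/2) = -40.000


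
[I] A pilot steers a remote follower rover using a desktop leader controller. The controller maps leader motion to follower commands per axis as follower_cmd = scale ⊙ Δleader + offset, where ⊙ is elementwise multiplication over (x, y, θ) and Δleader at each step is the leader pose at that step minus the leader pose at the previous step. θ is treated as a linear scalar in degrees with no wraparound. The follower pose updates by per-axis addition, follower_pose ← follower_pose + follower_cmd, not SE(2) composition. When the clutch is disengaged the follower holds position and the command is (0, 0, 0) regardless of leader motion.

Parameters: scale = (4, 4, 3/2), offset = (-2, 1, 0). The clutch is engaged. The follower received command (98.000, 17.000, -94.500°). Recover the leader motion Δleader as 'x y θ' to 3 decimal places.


25.000 4.000 -63.000

axis x: (98.000 − -2) / (4) = 25.000
axis y: (17.000 − 1) / (4) = 4.000
axis θ: (-94.500 − 0) / (3/2) = -63.000


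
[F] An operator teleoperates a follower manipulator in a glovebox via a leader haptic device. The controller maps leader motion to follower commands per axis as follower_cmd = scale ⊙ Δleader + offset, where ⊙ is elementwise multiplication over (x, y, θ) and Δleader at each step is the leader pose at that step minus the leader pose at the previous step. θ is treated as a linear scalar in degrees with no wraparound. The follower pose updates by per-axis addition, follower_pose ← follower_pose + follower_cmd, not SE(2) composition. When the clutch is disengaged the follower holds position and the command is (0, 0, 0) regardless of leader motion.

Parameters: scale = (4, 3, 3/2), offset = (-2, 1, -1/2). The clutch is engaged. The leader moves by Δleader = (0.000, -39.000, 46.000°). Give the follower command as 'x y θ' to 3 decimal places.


axis x: 4·0.000 + -2 = -2.000
axis y: 3·-39.000 + 1 = -116.000
axis θ: 3/2·46.000 + -1/2 = 68.500

-2.000 -116.000 68.500


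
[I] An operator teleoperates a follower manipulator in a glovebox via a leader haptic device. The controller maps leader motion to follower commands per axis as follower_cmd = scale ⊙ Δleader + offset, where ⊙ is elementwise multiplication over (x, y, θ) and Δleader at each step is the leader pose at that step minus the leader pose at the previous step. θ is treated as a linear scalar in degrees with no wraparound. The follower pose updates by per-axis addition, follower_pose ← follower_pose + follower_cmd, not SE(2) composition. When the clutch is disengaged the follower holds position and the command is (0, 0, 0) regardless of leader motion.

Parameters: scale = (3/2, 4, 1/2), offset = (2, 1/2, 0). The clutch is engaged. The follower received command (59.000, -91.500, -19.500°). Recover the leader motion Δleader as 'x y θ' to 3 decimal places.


axis x: (59.000 − 2) / (3/2) = 38.000
axis y: (-91.500 − 1/2) / (4) = -23.000
axis θ: (-19.500 − 0) / (1/2) = -39.000

38.000 -23.000 -39.000


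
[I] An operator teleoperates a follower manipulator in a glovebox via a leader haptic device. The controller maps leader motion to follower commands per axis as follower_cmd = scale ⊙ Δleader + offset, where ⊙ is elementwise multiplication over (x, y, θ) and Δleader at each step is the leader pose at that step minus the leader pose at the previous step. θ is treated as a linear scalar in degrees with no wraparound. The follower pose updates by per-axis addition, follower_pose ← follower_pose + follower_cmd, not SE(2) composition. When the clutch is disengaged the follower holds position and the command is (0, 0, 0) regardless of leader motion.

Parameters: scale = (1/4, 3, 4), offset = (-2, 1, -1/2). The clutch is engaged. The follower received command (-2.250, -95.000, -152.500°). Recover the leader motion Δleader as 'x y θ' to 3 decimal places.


axis x: (-2.250 − -2) / (1/4) = -1.000
axis y: (-95.000 − 1) / (3) = -32.000
axis θ: (-152.500 − -1/2) / (4) = -38.000

-1.000 -32.000 -38.000


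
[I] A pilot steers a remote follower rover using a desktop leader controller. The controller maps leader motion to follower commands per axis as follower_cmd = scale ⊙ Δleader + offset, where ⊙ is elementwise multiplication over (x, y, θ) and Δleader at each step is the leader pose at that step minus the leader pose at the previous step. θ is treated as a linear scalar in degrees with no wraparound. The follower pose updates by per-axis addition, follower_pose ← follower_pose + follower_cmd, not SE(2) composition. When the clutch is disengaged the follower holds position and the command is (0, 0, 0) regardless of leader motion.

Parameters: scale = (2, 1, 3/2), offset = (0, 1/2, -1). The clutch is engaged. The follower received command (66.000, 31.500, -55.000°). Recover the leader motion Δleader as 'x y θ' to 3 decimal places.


axis x: (66.000 − 0) / (2) = 33.000
axis y: (31.500 − 1/2) / (1) = 31.000
axis θ: (-55.000 − -1) / (3/2) = -36.000

33.000 31.000 -36.000


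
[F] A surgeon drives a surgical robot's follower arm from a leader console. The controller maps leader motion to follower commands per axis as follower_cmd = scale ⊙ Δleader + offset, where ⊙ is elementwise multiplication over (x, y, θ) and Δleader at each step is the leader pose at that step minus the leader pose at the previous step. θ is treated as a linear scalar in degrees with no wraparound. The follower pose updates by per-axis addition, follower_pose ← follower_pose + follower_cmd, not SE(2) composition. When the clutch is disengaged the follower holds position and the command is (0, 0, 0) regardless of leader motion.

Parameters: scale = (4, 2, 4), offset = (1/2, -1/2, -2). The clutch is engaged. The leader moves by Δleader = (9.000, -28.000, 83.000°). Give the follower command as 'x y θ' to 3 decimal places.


axis x: 4·9.000 + 1/2 = 36.500
axis y: 2·-28.000 + -1/2 = -56.500
axis θ: 4·83.000 + -2 = 330.000

36.500 -56.500 330.000


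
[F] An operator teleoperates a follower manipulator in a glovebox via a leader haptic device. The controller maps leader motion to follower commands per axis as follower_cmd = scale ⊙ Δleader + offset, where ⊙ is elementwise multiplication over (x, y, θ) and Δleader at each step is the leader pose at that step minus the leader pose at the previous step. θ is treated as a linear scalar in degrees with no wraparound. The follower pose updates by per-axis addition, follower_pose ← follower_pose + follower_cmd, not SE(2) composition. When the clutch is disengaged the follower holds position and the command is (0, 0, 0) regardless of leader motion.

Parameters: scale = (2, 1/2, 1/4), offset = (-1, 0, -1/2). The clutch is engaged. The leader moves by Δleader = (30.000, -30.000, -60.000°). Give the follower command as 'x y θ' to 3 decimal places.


59.000 -15.000 -15.500

axis x: 2·30.000 + -1 = 59.000
axis y: 1/2·-30.000 + 0 = -15.000
axis θ: 1/4·-60.000 + -1/2 = -15.500


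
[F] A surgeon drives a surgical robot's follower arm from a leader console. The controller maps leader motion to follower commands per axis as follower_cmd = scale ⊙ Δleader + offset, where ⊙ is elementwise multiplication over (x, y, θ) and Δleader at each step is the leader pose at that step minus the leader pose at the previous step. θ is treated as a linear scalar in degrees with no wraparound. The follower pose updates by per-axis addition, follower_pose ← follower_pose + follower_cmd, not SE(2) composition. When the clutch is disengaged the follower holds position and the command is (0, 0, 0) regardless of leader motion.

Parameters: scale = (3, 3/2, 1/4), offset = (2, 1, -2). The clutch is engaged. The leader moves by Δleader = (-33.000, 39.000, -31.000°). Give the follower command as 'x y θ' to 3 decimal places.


-97.000 59.500 -9.750

axis x: 3·-33.000 + 2 = -97.000
axis y: 3/2·39.000 + 1 = 59.500
axis θ: 1/4·-31.000 + -2 = -9.750


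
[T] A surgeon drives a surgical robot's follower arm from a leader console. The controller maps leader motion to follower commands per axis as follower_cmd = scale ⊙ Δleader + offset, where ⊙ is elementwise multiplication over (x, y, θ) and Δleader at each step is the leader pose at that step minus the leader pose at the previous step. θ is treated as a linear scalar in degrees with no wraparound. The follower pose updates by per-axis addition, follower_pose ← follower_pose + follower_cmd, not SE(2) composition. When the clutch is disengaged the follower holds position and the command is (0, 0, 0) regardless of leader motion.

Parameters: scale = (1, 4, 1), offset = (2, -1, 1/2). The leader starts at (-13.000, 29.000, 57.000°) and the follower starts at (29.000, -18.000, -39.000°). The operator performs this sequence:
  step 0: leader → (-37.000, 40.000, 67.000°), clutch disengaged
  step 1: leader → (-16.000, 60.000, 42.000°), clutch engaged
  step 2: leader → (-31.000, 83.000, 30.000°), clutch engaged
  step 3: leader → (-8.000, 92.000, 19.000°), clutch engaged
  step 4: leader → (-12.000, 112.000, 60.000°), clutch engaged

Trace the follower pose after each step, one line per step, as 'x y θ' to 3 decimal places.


step 0: Δleader=(-24.000, 11.000, 10.000°), disengaged; cmd=(0,0,0) → follower holds at (29.000, -18.000, -39.000°)
step 1: Δleader=(21.000, 20.000, -25.000°), engaged; cmd=(23.000, 79.000, -24.500°) → follower=(52.000, 61.000, -63.500°)
step 2: Δleader=(-15.000, 23.000, -12.000°), engaged; cmd=(-13.000, 91.000, -11.500°) → follower=(39.000, 152.000, -75.000°)
step 3: Δleader=(23.000, 9.000, -11.000°), engaged; cmd=(25.000, 35.000, -10.500°) → follower=(64.000, 187.000, -85.500°)
step 4: Δleader=(-4.000, 20.000, 41.000°), engaged; cmd=(-2.000, 79.000, 41.500°) → follower=(62.000, 266.000, -44.000°)

29.000 -18.000 -39.000
52.000 61.000 -63.500
39.000 152.000 -75.000
64.000 187.000 -85.500
62.000 266.000 -44.000


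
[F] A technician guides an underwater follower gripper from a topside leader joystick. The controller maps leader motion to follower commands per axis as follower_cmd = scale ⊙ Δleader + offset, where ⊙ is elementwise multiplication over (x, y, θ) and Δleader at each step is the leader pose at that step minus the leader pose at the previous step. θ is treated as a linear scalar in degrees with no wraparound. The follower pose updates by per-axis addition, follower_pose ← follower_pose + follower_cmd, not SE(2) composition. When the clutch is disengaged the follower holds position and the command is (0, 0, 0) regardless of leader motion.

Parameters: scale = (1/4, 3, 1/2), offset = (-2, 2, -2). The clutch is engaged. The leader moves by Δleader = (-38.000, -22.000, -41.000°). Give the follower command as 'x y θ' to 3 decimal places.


axis x: 1/4·-38.000 + -2 = -11.500
axis y: 3·-22.000 + 2 = -64.000
axis θ: 1/2·-41.000 + -2 = -22.500

-11.500 -64.000 -22.500


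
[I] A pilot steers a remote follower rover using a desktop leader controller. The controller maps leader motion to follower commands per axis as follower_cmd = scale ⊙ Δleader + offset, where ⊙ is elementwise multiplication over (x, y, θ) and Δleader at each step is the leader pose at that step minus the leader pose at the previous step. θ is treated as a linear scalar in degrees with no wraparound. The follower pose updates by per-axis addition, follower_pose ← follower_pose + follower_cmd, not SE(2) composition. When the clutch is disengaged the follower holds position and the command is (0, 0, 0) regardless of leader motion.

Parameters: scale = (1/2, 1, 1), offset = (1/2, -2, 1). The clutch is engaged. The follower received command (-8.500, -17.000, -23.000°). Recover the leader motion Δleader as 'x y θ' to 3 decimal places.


-18.000 -15.000 -24.000

axis x: (-8.500 − 1/2) / (1/2) = -18.000
axis y: (-17.000 − -2) / (1) = -15.000
axis θ: (-23.000 − 1) / (1) = -24.000


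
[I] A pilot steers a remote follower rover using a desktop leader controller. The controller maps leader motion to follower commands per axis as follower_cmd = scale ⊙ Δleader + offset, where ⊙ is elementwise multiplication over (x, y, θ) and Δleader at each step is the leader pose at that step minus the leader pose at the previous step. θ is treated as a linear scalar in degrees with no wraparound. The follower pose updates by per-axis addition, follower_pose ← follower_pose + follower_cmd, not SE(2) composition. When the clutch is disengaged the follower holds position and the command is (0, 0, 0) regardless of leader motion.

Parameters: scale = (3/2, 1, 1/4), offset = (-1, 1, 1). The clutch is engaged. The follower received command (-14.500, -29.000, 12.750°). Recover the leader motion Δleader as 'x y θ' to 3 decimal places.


axis x: (-14.500 − -1) / (3/2) = -9.000
axis y: (-29.000 − 1) / (1) = -30.000
axis θ: (12.750 − 1) / (1/4) = 47.000

-9.000 -30.000 47.000


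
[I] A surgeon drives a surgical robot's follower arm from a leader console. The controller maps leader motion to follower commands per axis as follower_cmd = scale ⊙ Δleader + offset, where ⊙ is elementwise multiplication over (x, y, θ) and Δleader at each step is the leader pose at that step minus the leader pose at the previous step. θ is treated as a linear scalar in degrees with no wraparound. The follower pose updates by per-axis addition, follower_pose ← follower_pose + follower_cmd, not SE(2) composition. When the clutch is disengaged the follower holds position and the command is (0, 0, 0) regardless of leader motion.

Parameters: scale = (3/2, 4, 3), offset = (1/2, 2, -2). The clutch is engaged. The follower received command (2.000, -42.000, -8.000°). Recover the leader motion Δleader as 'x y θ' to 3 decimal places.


axis x: (2.000 − 1/2) / (3/2) = 1.000
axis y: (-42.000 − 2) / (4) = -11.000
axis θ: (-8.000 − -2) / (3) = -2.000

1.000 -11.000 -2.000


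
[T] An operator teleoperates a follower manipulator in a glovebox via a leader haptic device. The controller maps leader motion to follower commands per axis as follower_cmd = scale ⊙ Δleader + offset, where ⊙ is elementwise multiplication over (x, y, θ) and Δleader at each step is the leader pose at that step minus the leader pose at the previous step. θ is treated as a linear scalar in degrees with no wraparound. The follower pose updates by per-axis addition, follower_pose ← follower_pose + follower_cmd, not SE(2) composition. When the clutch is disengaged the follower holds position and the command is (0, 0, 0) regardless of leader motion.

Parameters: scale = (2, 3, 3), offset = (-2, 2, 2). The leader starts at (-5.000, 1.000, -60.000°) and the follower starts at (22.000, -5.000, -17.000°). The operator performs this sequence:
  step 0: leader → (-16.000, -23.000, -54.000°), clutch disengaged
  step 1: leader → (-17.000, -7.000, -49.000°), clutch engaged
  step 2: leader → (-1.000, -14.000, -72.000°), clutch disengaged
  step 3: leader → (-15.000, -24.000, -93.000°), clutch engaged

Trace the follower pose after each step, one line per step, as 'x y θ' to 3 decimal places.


22.000 -5.000 -17.000
18.000 45.000 0.000
18.000 45.000 0.000
-12.000 17.000 -61.000

step 0: Δleader=(-11.000, -24.000, 6.000°), disengaged; cmd=(0,0,0) → follower holds at (22.000, -5.000, -17.000°)
step 1: Δleader=(-1.000, 16.000, 5.000°), engaged; cmd=(-4.000, 50.000, 17.000°) → follower=(18.000, 45.000, 0.000°)
step 2: Δleader=(16.000, -7.000, -23.000°), disengaged; cmd=(0,0,0) → follower holds at (18.000, 45.000, 0.000°)
step 3: Δleader=(-14.000, -10.000, -21.000°), engaged; cmd=(-30.000, -28.000, -61.000°) → follower=(-12.000, 17.000, -61.000°)


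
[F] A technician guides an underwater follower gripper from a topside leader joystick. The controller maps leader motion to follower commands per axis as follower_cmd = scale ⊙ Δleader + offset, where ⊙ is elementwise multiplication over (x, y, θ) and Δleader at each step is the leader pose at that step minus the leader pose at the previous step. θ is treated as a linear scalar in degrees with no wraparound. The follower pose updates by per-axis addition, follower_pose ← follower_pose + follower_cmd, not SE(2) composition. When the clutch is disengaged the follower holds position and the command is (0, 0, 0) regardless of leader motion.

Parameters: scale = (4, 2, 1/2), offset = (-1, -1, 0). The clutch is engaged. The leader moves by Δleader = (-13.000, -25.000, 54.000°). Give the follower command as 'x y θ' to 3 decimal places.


axis x: 4·-13.000 + -1 = -53.000
axis y: 2·-25.000 + -1 = -51.000
axis θ: 1/2·54.000 + 0 = 27.000

-53.000 -51.000 27.000


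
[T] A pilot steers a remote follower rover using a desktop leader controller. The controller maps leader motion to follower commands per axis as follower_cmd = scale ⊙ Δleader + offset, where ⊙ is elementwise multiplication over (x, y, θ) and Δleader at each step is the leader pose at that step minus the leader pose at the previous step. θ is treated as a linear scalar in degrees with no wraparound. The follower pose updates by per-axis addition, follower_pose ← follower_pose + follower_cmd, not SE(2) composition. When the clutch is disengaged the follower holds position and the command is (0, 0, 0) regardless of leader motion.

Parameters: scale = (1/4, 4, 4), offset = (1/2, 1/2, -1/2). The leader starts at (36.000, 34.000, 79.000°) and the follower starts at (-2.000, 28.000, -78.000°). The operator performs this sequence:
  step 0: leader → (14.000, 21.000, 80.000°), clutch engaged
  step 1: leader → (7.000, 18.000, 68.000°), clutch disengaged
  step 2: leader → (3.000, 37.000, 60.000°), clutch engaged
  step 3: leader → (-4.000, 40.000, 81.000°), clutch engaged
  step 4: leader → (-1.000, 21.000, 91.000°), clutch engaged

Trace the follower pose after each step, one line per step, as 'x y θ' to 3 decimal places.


step 0: Δleader=(-22.000, -13.000, 1.000°), engaged; cmd=(-5.000, -51.500, 3.500°) → follower=(-7.000, -23.500, -74.500°)
step 1: Δleader=(-7.000, -3.000, -12.000°), disengaged; cmd=(0,0,0) → follower holds at (-7.000, -23.500, -74.500°)
step 2: Δleader=(-4.000, 19.000, -8.000°), engaged; cmd=(-0.500, 76.500, -32.500°) → follower=(-7.500, 53.000, -107.000°)
step 3: Δleader=(-7.000, 3.000, 21.000°), engaged; cmd=(-1.250, 12.500, 83.500°) → follower=(-8.750, 65.500, -23.500°)
step 4: Δleader=(3.000, -19.000, 10.000°), engaged; cmd=(1.250, -75.500, 39.500°) → follower=(-7.500, -10.000, 16.000°)

-7.000 -23.500 -74.500
-7.000 -23.500 -74.500
-7.500 53.000 -107.000
-8.750 65.500 -23.500
-7.500 -10.000 16.000


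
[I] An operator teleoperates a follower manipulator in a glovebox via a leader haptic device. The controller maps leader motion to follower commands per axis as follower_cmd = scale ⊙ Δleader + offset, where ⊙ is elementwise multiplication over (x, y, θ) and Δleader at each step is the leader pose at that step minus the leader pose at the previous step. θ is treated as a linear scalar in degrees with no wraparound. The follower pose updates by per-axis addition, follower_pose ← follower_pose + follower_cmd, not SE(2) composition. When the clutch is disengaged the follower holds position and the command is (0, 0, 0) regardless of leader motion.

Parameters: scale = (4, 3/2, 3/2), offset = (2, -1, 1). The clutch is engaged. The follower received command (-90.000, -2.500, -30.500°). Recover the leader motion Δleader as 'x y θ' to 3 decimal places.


axis x: (-90.000 − 2) / (4) = -23.000
axis y: (-2.500 − -1) / (3/2) = -1.000
axis θ: (-30.500 − 1) / (3/2) = -21.000

-23.000 -1.000 -21.000


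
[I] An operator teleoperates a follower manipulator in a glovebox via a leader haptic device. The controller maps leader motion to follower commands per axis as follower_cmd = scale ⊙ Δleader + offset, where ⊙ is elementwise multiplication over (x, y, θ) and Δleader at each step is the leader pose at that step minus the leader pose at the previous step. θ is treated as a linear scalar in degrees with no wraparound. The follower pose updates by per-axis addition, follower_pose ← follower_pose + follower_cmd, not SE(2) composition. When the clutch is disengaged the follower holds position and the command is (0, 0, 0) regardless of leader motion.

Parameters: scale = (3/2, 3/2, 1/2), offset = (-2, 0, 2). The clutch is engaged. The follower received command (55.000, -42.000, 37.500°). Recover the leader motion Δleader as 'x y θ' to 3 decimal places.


38.000 -28.000 71.000

axis x: (55.000 − -2) / (3/2) = 38.000
axis y: (-42.000 − 0) / (3/2) = -28.000
axis θ: (37.500 − 2) / (1/2) = 71.000


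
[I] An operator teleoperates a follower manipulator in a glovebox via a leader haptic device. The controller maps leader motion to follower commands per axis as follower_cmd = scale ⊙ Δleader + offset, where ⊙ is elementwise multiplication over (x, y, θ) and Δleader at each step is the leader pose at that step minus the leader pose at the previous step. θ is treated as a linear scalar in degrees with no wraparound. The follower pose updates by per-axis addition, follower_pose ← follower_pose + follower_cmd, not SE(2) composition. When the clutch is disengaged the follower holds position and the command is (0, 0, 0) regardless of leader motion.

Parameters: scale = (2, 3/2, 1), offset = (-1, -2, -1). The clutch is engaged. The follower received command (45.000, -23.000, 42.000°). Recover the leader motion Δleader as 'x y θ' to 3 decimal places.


23.000 -14.000 43.000

axis x: (45.000 − -1) / (2) = 23.000
axis y: (-23.000 − -2) / (3/2) = -14.000
axis θ: (42.000 − -1) / (1) = 43.000


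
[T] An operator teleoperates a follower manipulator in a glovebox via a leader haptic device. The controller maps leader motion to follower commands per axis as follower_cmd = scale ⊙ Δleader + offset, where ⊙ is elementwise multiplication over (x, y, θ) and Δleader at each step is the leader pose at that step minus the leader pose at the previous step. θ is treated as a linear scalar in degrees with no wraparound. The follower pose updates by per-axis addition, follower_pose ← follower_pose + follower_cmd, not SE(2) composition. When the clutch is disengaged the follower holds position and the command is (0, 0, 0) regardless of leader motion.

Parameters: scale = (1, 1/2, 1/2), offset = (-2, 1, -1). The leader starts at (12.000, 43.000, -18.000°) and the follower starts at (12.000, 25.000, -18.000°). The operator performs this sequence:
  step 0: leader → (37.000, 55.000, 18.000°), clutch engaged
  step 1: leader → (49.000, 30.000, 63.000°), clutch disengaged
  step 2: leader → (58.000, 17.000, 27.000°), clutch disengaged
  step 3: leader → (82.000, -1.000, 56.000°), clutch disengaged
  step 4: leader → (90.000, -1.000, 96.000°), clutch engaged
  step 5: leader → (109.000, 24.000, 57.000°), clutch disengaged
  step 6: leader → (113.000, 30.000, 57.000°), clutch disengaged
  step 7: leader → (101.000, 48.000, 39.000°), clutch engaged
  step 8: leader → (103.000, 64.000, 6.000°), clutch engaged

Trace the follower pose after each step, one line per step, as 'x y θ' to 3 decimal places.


step 0: Δleader=(25.000, 12.000, 36.000°), engaged; cmd=(23.000, 7.000, 17.000°) → follower=(35.000, 32.000, -1.000°)
step 1: Δleader=(12.000, -25.000, 45.000°), disengaged; cmd=(0,0,0) → follower holds at (35.000, 32.000, -1.000°)
step 2: Δleader=(9.000, -13.000, -36.000°), disengaged; cmd=(0,0,0) → follower holds at (35.000, 32.000, -1.000°)
step 3: Δleader=(24.000, -18.000, 29.000°), disengaged; cmd=(0,0,0) → follower holds at (35.000, 32.000, -1.000°)
step 4: Δleader=(8.000, 0.000, 40.000°), engaged; cmd=(6.000, 1.000, 19.000°) → follower=(41.000, 33.000, 18.000°)
step 5: Δleader=(19.000, 25.000, -39.000°), disengaged; cmd=(0,0,0) → follower holds at (41.000, 33.000, 18.000°)
step 6: Δleader=(4.000, 6.000, 0.000°), disengaged; cmd=(0,0,0) → follower holds at (41.000, 33.000, 18.000°)
step 7: Δleader=(-12.000, 18.000, -18.000°), engaged; cmd=(-14.000, 10.000, -10.000°) → follower=(27.000, 43.000, 8.000°)
step 8: Δleader=(2.000, 16.000, -33.000°), engaged; cmd=(0.000, 9.000, -17.500°) → follower=(27.000, 52.000, -9.500°)

35.000 32.000 -1.000
35.000 32.000 -1.000
35.000 32.000 -1.000
35.000 32.000 -1.000
41.000 33.000 18.000
41.000 33.000 18.000
41.000 33.000 18.000
27.000 43.000 8.000
27.000 52.000 -9.500


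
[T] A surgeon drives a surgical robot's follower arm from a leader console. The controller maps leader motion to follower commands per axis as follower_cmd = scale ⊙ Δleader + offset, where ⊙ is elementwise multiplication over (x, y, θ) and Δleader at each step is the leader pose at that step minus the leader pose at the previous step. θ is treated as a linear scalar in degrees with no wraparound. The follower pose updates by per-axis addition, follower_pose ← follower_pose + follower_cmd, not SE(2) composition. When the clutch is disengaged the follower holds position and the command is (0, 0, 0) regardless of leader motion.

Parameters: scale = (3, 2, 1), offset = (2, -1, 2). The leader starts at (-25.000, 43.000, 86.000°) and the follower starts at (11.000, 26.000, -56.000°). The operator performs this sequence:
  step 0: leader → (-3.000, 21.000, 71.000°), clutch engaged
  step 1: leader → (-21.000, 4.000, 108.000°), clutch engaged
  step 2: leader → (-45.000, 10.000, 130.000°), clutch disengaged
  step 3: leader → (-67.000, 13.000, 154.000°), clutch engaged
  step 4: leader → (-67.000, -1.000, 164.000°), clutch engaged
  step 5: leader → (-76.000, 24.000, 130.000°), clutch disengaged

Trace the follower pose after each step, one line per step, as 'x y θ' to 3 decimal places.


step 0: Δleader=(22.000, -22.000, -15.000°), engaged; cmd=(68.000, -45.000, -13.000°) → follower=(79.000, -19.000, -69.000°)
step 1: Δleader=(-18.000, -17.000, 37.000°), engaged; cmd=(-52.000, -35.000, 39.000°) → follower=(27.000, -54.000, -30.000°)
step 2: Δleader=(-24.000, 6.000, 22.000°), disengaged; cmd=(0,0,0) → follower holds at (27.000, -54.000, -30.000°)
step 3: Δleader=(-22.000, 3.000, 24.000°), engaged; cmd=(-64.000, 5.000, 26.000°) → follower=(-37.000, -49.000, -4.000°)
step 4: Δleader=(0.000, -14.000, 10.000°), engaged; cmd=(2.000, -29.000, 12.000°) → follower=(-35.000, -78.000, 8.000°)
step 5: Δleader=(-9.000, 25.000, -34.000°), disengaged; cmd=(0,0,0) → follower holds at (-35.000, -78.000, 8.000°)

79.000 -19.000 -69.000
27.000 -54.000 -30.000
27.000 -54.000 -30.000
-37.000 -49.000 -4.000
-35.000 -78.000 8.000
-35.000 -78.000 8.000


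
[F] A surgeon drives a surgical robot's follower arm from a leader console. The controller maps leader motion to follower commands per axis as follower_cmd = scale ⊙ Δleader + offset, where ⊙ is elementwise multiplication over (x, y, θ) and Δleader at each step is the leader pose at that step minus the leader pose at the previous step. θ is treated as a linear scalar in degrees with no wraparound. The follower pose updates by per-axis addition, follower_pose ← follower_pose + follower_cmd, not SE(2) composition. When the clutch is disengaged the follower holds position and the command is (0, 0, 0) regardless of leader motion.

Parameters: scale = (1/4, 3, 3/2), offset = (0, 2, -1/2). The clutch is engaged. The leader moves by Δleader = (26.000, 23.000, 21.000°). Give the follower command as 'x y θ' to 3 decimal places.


6.500 71.000 31.000

axis x: 1/4·26.000 + 0 = 6.500
axis y: 3·23.000 + 2 = 71.000
axis θ: 3/2·21.000 + -1/2 = 31.000


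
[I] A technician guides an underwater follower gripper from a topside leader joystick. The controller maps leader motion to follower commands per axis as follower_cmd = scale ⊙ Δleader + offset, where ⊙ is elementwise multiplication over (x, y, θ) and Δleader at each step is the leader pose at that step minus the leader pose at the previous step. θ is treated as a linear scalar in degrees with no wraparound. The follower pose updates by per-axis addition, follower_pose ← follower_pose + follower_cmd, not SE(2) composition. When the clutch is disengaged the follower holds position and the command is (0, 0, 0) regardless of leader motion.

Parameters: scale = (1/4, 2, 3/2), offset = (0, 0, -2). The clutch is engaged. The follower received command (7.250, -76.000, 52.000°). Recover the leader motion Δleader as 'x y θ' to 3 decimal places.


29.000 -38.000 36.000

axis x: (7.250 − 0) / (1/4) = 29.000
axis y: (-76.000 − 0) / (2) = -38.000
axis θ: (52.000 − -2) / (3/2) = 36.000


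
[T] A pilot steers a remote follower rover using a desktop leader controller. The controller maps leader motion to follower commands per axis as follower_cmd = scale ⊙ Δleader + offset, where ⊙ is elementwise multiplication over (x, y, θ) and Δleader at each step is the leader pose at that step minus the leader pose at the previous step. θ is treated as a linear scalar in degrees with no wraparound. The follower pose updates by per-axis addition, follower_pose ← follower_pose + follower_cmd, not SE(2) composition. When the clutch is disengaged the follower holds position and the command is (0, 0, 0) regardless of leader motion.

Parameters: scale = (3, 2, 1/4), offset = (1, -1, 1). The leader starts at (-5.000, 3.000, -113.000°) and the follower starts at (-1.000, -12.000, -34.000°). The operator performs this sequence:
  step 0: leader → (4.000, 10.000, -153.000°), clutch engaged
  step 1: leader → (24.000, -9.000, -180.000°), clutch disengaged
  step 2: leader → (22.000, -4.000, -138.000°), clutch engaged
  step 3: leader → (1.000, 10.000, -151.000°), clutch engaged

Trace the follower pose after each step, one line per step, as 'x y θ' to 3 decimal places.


27.000 1.000 -43.000
27.000 1.000 -43.000
22.000 10.000 -31.500
-40.000 37.000 -33.750

step 0: Δleader=(9.000, 7.000, -40.000°), engaged; cmd=(28.000, 13.000, -9.000°) → follower=(27.000, 1.000, -43.000°)
step 1: Δleader=(20.000, -19.000, -27.000°), disengaged; cmd=(0,0,0) → follower holds at (27.000, 1.000, -43.000°)
step 2: Δleader=(-2.000, 5.000, 42.000°), engaged; cmd=(-5.000, 9.000, 11.500°) → follower=(22.000, 10.000, -31.500°)
step 3: Δleader=(-21.000, 14.000, -13.000°), engaged; cmd=(-62.000, 27.000, -2.250°) → follower=(-40.000, 37.000, -33.750°)
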